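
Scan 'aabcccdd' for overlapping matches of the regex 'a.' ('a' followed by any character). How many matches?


Pattern: a. means 'a' followed by any character.
Scanning 'aabcccdd' position-by-position:
  Pos 0: window 'aa' -> MATCH
  Pos 1: window 'ab' -> MATCH
  Pos 2: window 'bc' -> no
  Pos 3: window 'cc' -> no
  Pos 4: window 'cc' -> no
  Pos 5: window 'cd' -> no
  Pos 6: window 'dd' -> no
  Pos 7: window 'd' -> no
Total matches: 2

2


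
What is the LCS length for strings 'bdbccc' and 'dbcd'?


DP table for LCS of 'bdbccc' and 'dbcd':
       d  b  c  d
    0  0  0  0  0
  b 0  0  1  1  1
  d 0  1  1  1  2
  b 0  1  2  2  2
  c 0  1  2  3  3
  c 0  1  2  3  3
  c 0  1  2  3  3
LCS: 'dbc'
LCS length = 3

3


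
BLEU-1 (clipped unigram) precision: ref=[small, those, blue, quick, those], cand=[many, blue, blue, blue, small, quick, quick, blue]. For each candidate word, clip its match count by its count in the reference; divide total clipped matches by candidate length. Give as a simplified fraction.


Reference word counts: {'blue': 1, 'quick': 1, 'small': 1, 'those': 2}
Checking each candidate word (with clipping):
  'many' -> not in reference -> no match (matches: 0)
  'blue' -> in reference (ref count 1, used 1/1) -> match (matches: 1)
  'blue' -> ref count 1 already used up (1/1) -> clipped, no match (matches: 1)
  'blue' -> ref count 1 already used up (1/1) -> clipped, no match (matches: 1)
  'small' -> in reference (ref count 1, used 1/1) -> match (matches: 2)
  'quick' -> in reference (ref count 1, used 1/1) -> match (matches: 3)
  'quick' -> ref count 1 already used up (1/1) -> clipped, no match (matches: 3)
  'blue' -> ref count 1 already used up (1/1) -> clipped, no match (matches: 3)
Clipped matches: 3, Candidate length: 8
Precision = 3/8

3/8


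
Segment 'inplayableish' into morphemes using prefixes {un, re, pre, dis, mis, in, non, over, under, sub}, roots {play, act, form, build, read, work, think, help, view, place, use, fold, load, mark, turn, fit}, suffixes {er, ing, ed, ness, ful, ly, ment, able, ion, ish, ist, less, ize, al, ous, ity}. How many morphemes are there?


Segmenting 'inplayableish' against the inventory:
  'in' -> prefix (morpheme 1)
  'play' -> root (morpheme 2)
  'able' -> suffix (morpheme 3)
  'ish' -> suffix (morpheme 4)
Total morphemes: 4

4


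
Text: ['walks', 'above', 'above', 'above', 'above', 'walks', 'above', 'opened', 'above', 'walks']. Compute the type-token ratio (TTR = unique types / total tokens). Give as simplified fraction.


Tokens: 10
Unique types: ('above', 'opened', 'walks') = 3
TTR = 3/10
Already in lowest terms.

3/10


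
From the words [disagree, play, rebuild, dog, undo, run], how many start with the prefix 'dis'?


Checking each word for prefix 'dis':
  'disagree' -> YES, starts with 'dis' (count: 1)
  'play' -> no (count: 1)
  'rebuild' -> no (count: 1)
  'dog' -> no (count: 1)
  'undo' -> no (count: 1)
  'run' -> no (count: 1)
Total with prefix 'dis': 1

1


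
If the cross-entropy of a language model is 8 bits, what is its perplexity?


Perplexity formula: PP = 2^H
H = 8
PP = 2^8
Steps: 2^1 = 2, 2^2 = 4, 2^3 = 8, 2^4 = 16, 2^5 = 32, 2^6 = 64, 2^7 = 128, 2^8 = 256
PP = 256

256


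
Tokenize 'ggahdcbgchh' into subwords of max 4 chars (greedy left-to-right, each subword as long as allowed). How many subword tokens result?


'ggahdcbgchh' has 11 characters.
Chunking with max size 4:
  Chunk 1: 'ggah' (positions 0-3)
  Chunk 2: 'dcbg' (positions 4-7)
  Chunk 3: 'chh' (positions 8-10)
Total chunks: ceil(11 / 4) = 3

3


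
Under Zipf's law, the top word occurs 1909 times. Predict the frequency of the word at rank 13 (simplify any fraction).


Zipf's law: freq(rank) = f1 / rank
f1 = 1909, rank = 13
freq = 1909 / 13
GCD(1909, 13) = 1
Simplified: 1909/13

1909/13


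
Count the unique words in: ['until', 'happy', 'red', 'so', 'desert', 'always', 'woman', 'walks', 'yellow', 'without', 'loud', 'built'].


Listing all tokens and tracking unique types:
  Token 1: 'until' -> NEW (unique so far: 1)
  Token 2: 'happy' -> NEW (unique so far: 2)
  Token 3: 'red' -> NEW (unique so far: 3)
  Token 4: 'so' -> NEW (unique so far: 4)
  Token 5: 'desert' -> NEW (unique so far: 5)
  Token 6: 'always' -> NEW (unique so far: 6)
  Token 7: 'woman' -> NEW (unique so far: 7)
  Token 8: 'walks' -> NEW (unique so far: 8)
  Token 9: 'yellow' -> NEW (unique so far: 9)
  Token 10: 'without' -> NEW (unique so far: 10)
  Token 11: 'loud' -> NEW (unique so far: 11)
  Token 12: 'built' -> NEW (unique so far: 12)
Unique types: ('always', 'built', 'desert', 'happy', 'loud', 'red', 'so', 'until', 'walks', 'without', 'woman', 'yellow')
Vocabulary size: 12

12


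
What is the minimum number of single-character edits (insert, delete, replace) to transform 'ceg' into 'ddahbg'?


Building DP table for s1='ceg' (len 3) and s2='ddahbg' (len 6):
       d  d  a  h  b  g
    0  1  2  3  4  5  6
  c 1  1  2  3  4  5  6
  e 2  2  2  3  4  5  6
  g 3  3  3  3  4  5  5
Edit distance = dp[3][6] = 5

5


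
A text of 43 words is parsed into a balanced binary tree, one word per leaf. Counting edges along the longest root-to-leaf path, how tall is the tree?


In a balanced binary tree with n leaves the deepest leaf is ceil(log2(n)) edges below the root.
log2(43) = 5.4263
ceil(5.4263) = 6
height (edges) = 6

6


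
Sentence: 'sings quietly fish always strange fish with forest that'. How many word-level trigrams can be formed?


Word trigrams from [9] words:
  Trigram 1: (sings quietly fish)
  Trigram 2: (quietly fish always)
  Trigram 3: (fish always strange)
  Trigram 4: (always strange fish)
  Trigram 5: (strange fish with)
  Trigram 6: (fish with forest)
  Trigram 7: (with forest that)
Total word trigrams: 9 - 2 = 7

7


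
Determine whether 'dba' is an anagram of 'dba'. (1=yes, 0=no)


Sort characters of 'dba': 'abd'
Sort characters of 'dba': 'abd'
Sorted forms match -> they ARE anagrams
Result: 1

1


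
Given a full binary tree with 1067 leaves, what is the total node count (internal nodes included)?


Leaf nodes (terminals): 1067
Internal nodes = n - 1 = 1067 - 1 = 1066
Total = leaves + internal = 1067 + 1066 = 2133

2133


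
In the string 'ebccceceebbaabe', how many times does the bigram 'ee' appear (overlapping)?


Scanning 'ebccceceebbaabe' for bigram 'ee':
  Position 0: 'eb' -> no
  Position 1: 'bc' -> no
  Position 2: 'cc' -> no
  Position 3: 'cc' -> no
  Position 4: 'ce' -> no
  Position 5: 'ec' -> no
  Position 6: 'ce' -> no
  Position 7: 'ee' -> MATCH
  Position 8: 'eb' -> no
  Position 9: 'bb' -> no
  Position 10: 'ba' -> no
  Position 11: 'aa' -> no
  Position 12: 'ab' -> no
  Position 13: 'be' -> no
Total matches: 1

1


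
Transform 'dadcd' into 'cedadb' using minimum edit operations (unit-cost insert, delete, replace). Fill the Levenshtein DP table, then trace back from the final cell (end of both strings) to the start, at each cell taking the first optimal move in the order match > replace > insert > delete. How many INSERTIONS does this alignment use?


Edit distance = 4. Backtracking from cell (5, 6) with preference match > replace > insert > delete,
then listing the resulting alignment 'dadcd' -> 'cedadb' left to right:
  Step 1: insert 'c' [insertion #1]
  Step 2: insert 'e' [insertion #2]
  Step 3: keep 'd'
  Step 4: keep 'a'
  Step 5: keep 'd'
  Step 6: delete 'c'
  Step 7: replace d->b
Total insertions: 2

2


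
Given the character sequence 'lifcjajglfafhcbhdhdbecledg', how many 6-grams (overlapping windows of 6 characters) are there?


String 'lifcjajglfafhcbhdhdbecledg' has length L = 26.
Number of overlapping n-grams = L - n + 1
Substituting: 26 - 6 + 1 = 21

21


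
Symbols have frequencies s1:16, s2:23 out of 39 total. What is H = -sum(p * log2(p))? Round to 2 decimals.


Computing entropy H = -sum(p_i * log2(p_i)):
  s1: p = 16/39 = 0.4103, -p*log2(p) = 0.5273
  s2: p = 23/39 = 0.5897, -p*log2(p) = 0.4493
H = sum of terms = 0.9766
Rounded to 2 decimals: 0.98

0.98


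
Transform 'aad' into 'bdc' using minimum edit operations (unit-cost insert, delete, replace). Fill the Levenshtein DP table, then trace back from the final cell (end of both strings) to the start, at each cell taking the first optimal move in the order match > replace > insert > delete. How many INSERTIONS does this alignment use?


Edit distance = 3. Backtracking from cell (3, 3) with preference match > replace > insert > delete,
then listing the resulting alignment 'aad' -> 'bdc' left to right:
  Step 1: replace a->b
  Step 2: replace a->d
  Step 3: replace d->c
Total insertions: 0

0


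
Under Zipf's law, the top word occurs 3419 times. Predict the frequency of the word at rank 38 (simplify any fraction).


Zipf's law: freq(rank) = f1 / rank
f1 = 3419, rank = 38
freq = 3419 / 38
GCD(3419, 38) = 1
Simplified: 3419/38

3419/38


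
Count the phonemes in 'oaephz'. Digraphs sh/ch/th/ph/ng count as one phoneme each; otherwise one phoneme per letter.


Parsing 'oaephz' greedily, digraphs first:
  'o' -> vowel phoneme (phonemes so far: 1)
  'a' -> vowel phoneme (phonemes so far: 2)
  'e' -> vowel phoneme (phonemes so far: 3)
  'ph' -> digraph (1 consonant phoneme) (phonemes so far: 4)
  'z' -> consonant phoneme (phonemes so far: 5)
Total phonemes: 5

5


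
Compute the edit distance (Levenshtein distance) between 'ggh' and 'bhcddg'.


Building DP table for s1='ggh' (len 3) and s2='bhcddg' (len 6):
       b  h  c  d  d  g
    0  1  2  3  4  5  6
  g 1  1  2  3  4  5  5
  g 2  2  2  3  4  5  5
  h 3  3  2  3  4  5  6
Edit distance = dp[3][6] = 6

6


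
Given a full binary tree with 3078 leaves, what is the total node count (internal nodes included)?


Leaf nodes (terminals): 3078
Internal nodes = n - 1 = 3078 - 1 = 3077
Total = leaves + internal = 3078 + 3077 = 6155

6155


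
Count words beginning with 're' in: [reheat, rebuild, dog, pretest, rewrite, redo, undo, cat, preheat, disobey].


Checking each word for prefix 're':
  'reheat' -> YES, starts with 're' (count: 1)
  'rebuild' -> YES, starts with 're' (count: 2)
  'dog' -> no (count: 2)
  'pretest' -> no (count: 2)
  'rewrite' -> YES, starts with 're' (count: 3)
  'redo' -> YES, starts with 're' (count: 4)
  'undo' -> no (count: 4)
  'cat' -> no (count: 4)
  'preheat' -> no (count: 4)
  'disobey' -> no (count: 4)
Total with prefix 're': 4

4


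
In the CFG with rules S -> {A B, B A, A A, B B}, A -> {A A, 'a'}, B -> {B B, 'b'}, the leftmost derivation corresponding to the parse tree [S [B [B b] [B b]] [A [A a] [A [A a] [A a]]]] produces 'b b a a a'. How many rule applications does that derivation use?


Every bracketed nonterminal node [X ...] in the tree is produced by exactly one rule application.
Reading the tree off as a leftmost derivation:
  Step 1: S  =>  B A   (applied S -> B A)
  Step 2: B A  =>  B B A   (applied B -> B B)
  Step 3: B B A  =>  b B A   (applied B -> b)
  Step 4: b B A  =>  b b A   (applied B -> b)
  Step 5: b b A  =>  b b A A   (applied A -> A A)
  Step 6: b b A A  =>  b b a A   (applied A -> a)
  Step 7: b b a A  =>  b b a A A   (applied A -> A A)
  Step 8: b b a A A  =>  b b a a A   (applied A -> a)
  Step 9: b b a a A  =>  b b a a a   (applied A -> a)
Final yield: b b a a a
Total rewrite steps: 9

9


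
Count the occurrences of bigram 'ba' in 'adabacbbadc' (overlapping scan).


Scanning 'adabacbbadc' for bigram 'ba':
  Position 0: 'ad' -> no
  Position 1: 'da' -> no
  Position 2: 'ab' -> no
  Position 3: 'ba' -> MATCH
  Position 4: 'ac' -> no
  Position 5: 'cb' -> no
  Position 6: 'bb' -> no
  Position 7: 'ba' -> MATCH
  Position 8: 'ad' -> no
  Position 9: 'dc' -> no
Total matches: 2

2


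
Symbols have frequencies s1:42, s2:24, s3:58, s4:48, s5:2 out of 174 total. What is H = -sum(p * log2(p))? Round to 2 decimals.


Computing entropy H = -sum(p_i * log2(p_i)):
  s1: p = 42/174 = 0.2414, -p*log2(p) = 0.4950
  s2: p = 24/174 = 0.1379, -p*log2(p) = 0.3942
  s3: p = 58/174 = 0.3333, -p*log2(p) = 0.5283
  s4: p = 48/174 = 0.2759, -p*log2(p) = 0.5125
  s5: p = 2/174 = 0.0115, -p*log2(p) = 0.0741
H = sum of terms = 2.0041
Rounded to 2 decimals: 2.00

2.00


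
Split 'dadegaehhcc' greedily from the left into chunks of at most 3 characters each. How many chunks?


'dadegaehhcc' has 11 characters.
Chunking with max size 3:
  Chunk 1: 'dad' (positions 0-2)
  Chunk 2: 'ega' (positions 3-5)
  Chunk 3: 'ehh' (positions 6-8)
  Chunk 4: 'cc' (positions 9-10)
Total chunks: ceil(11 / 3) = 4

4


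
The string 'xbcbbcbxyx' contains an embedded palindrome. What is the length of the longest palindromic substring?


Scanning 'xbcbbcbxyx' for palindromic substrings.
Substring at positions 0-7: 'xbcbbcbx'.
Check: reverse('xbcbbcbx') = 'xbcbbcbx' -> palindrome confirmed.
Neighbouring characters ('-' / 'y') break symmetry, so it cannot extend further.
No longer palindromic substring exists; longest length = 8

8


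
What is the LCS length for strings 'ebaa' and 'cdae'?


DP table for LCS of 'ebaa' and 'cdae':
       c  d  a  e
    0  0  0  0  0
  e 0  0  0  0  1
  b 0  0  0  0  1
  a 0  0  0  1  1
  a 0  0  0  1  1
LCS: 'e'
LCS length = 1

1


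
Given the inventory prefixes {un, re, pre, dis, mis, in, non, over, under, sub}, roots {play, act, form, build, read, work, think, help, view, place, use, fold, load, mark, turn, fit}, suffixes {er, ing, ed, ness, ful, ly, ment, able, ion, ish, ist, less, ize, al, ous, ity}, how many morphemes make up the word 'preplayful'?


Segmenting 'preplayful' against the inventory:
  'pre' -> prefix (morpheme 1)
  'play' -> root (morpheme 2)
  'ful' -> suffix (morpheme 3)
Total morphemes: 3

3


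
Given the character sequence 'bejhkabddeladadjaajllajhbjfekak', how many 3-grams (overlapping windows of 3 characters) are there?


String 'bejhkabddeladadjaajllajhbjfekak' has length L = 31.
Number of overlapping n-grams = L - n + 1
Substituting: 31 - 3 + 1 = 29

29


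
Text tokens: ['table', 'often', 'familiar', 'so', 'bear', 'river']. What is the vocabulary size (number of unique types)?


Listing all tokens and tracking unique types:
  Token 1: 'table' -> NEW (unique so far: 1)
  Token 2: 'often' -> NEW (unique so far: 2)
  Token 3: 'familiar' -> NEW (unique so far: 3)
  Token 4: 'so' -> NEW (unique so far: 4)
  Token 5: 'bear' -> NEW (unique so far: 5)
  Token 6: 'river' -> NEW (unique so far: 6)
Unique types: ('bear', 'familiar', 'often', 'river', 'so', 'table')
Vocabulary size: 6

6


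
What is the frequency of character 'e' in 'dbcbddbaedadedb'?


Scanning 'dbcbddbaedadedb' for 'e':
  Position 8: 'e' -> MATCH (count: 1)
  Position 12: 'e' -> MATCH (count: 2)
Total occurrences of 'e': 2

2


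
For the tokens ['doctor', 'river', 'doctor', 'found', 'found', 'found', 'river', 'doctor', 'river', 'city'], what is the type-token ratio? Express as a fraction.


Tokens: 10
Unique types: ('city', 'doctor', 'found', 'river') = 4
TTR = 4/10
Simplify: divide both by 2 -> 2/5
TTR = 2/5

2/5


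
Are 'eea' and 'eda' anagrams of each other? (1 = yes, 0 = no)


Sort characters of 'eea': 'aee'
Sort characters of 'eda': 'ade'
Sorted forms differ -> they are NOT anagrams
Result: 0

0


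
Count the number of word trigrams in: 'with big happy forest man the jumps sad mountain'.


Word trigrams from [9] words:
  Trigram 1: (with big happy)
  Trigram 2: (big happy forest)
  Trigram 3: (happy forest man)
  Trigram 4: (forest man the)
  Trigram 5: (man the jumps)
  Trigram 6: (the jumps sad)
  Trigram 7: (jumps sad mountain)
Total word trigrams: 9 - 2 = 7

7


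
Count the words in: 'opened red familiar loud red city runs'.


Counting words by splitting on spaces:
  Word 1: 'opened'
  Word 2: 'red'
  Word 3: 'familiar'
  Word 4: 'loud'
  Word 5: 'red'
  Word 6: 'city'
  Word 7: 'runs'
Total words: 7

7


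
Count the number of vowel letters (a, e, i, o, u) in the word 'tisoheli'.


Scanning each character of 'tisoheli':
  Position 1: 't' -> consonant (running count: 0)
  Position 2: 'i' -> vowel (running count: 1)
  Position 3: 's' -> consonant (running count: 1)
  Position 4: 'o' -> vowel (running count: 2)
  Position 5: 'h' -> consonant (running count: 2)
  Position 6: 'e' -> vowel (running count: 3)
  Position 7: 'l' -> consonant (running count: 3)
  Position 8: 'i' -> vowel (running count: 4)
Total vowels: 4

4


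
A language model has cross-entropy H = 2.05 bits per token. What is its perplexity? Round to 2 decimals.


Perplexity formula: PP = 2^H
H = 2.05
PP = 2^2.05
Decompose: 2^2.05 = 2^2 * 2^0.05
2^2 = 4, 2^0.05 ~ 1.0352649
PP ~ 4 * 1.0352649 = 4.1410596
Rounded to 2 decimals: 4.14

4.14


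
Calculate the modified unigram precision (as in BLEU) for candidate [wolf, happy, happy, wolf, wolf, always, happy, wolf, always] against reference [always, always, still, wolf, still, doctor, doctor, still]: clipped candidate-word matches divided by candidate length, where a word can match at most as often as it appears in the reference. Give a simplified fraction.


Reference word counts: {'always': 2, 'doctor': 2, 'still': 3, 'wolf': 1}
Checking each candidate word (with clipping):
  'wolf' -> in reference (ref count 1, used 1/1) -> match (matches: 1)
  'happy' -> not in reference -> no match (matches: 1)
  'happy' -> not in reference -> no match (matches: 1)
  'wolf' -> ref count 1 already used up (1/1) -> clipped, no match (matches: 1)
  'wolf' -> ref count 1 already used up (1/1) -> clipped, no match (matches: 1)
  'always' -> in reference (ref count 2, used 1/2) -> match (matches: 2)
  'happy' -> not in reference -> no match (matches: 2)
  'wolf' -> ref count 1 already used up (1/1) -> clipped, no match (matches: 2)
  'always' -> in reference (ref count 2, used 2/2) -> match (matches: 3)
Clipped matches: 3, Candidate length: 9
Precision = 3/9 = 1/3

1/3


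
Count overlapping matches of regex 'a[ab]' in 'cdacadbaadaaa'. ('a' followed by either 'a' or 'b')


Pattern: a[ab] means 'a' followed by either 'a' or 'b'.
Scanning 'cdacadbaadaaa' position-by-position:
  Pos 0: window 'cd' -> no
  Pos 1: window 'da' -> no
  Pos 2: window 'ac' -> no
  Pos 3: window 'ca' -> no
  Pos 4: window 'ad' -> no
  Pos 5: window 'db' -> no
  Pos 6: window 'ba' -> no
  Pos 7: window 'aa' -> MATCH
  Pos 8: window 'ad' -> no
  Pos 9: window 'da' -> no
  Pos 10: window 'aa' -> MATCH
  Pos 11: window 'aa' -> MATCH
  Pos 12: window 'a' -> no
Total matches: 3

3


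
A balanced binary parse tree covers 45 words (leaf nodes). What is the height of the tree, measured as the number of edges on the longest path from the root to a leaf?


In a balanced binary tree with n leaves the deepest leaf is ceil(log2(n)) edges below the root.
log2(45) = 5.4919
ceil(5.4919) = 6
height (edges) = 6

6


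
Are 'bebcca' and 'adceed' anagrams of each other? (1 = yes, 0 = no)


Sort characters of 'bebcca': 'abbcce'
Sort characters of 'adceed': 'acddee'
Sorted forms differ -> they are NOT anagrams
Result: 0

0


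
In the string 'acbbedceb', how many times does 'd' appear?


Scanning 'acbbedceb' for 'd':
  Position 5: 'd' -> MATCH (count: 1)
Total occurrences of 'd': 1

1


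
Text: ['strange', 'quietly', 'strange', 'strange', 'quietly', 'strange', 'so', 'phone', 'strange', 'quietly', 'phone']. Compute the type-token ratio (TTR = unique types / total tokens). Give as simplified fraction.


Tokens: 11
Unique types: ('phone', 'quietly', 'so', 'strange') = 4
TTR = 4/11
Already in lowest terms.

4/11


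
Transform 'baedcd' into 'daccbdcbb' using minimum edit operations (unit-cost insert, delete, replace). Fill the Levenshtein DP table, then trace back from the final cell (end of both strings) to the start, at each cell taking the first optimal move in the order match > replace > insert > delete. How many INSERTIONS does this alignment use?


Edit distance = 6. Backtracking from cell (6, 9) with preference match > replace > insert > delete,
then listing the resulting alignment 'baedcd' -> 'daccbdcbb' left to right:
  Step 1: replace b->d
  Step 2: keep 'a'
  Step 3: insert 'c' [insertion #1]
  Step 4: insert 'c' [insertion #2]
  Step 5: replace e->b
  Step 6: keep 'd'
  Step 7: keep 'c'
  Step 8: insert 'b' [insertion #3]
  Step 9: replace d->b
Total insertions: 3

3


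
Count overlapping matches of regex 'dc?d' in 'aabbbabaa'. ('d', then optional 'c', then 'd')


Pattern: dc?d means 'd', then optional 'c', then 'd'.
Scanning 'aabbbabaa' position-by-position:
  Pos 0: window 'aab' -> no
  Pos 1: window 'abb' -> no
  Pos 2: window 'bbb' -> no
  Pos 3: window 'bba' -> no
  Pos 4: window 'bab' -> no
  Pos 5: window 'aba' -> no
  Pos 6: window 'baa' -> no
  Pos 7: window 'aa' -> no
  Pos 8: window 'a' -> no
Total matches: 0

0


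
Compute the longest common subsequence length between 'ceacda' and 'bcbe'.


DP table for LCS of 'ceacda' and 'bcbe':
       b  c  b  e
    0  0  0  0  0
  c 0  0  1  1  1
  e 0  0  1  1  2
  a 0  0  1  1  2
  c 0  0  1  1  2
  d 0  0  1  1  2
  a 0  0  1  1  2
LCS: 'ce'
LCS length = 2

2


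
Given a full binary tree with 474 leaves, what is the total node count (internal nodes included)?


Leaf nodes (terminals): 474
Internal nodes = n - 1 = 474 - 1 = 473
Total = leaves + internal = 474 + 473 = 947

947


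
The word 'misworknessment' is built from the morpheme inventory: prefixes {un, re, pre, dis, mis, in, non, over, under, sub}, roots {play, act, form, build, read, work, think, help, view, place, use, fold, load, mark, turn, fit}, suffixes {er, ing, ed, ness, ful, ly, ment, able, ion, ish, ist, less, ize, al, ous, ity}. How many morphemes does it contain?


Segmenting 'misworknessment' against the inventory:
  'mis' -> prefix (morpheme 1)
  'work' -> root (morpheme 2)
  'ness' -> suffix (morpheme 3)
  'ment' -> suffix (morpheme 4)
Total morphemes: 4

4


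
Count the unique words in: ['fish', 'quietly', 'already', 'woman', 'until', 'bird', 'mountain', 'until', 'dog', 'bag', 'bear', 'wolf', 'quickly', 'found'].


Listing all tokens and tracking unique types:
  Token 1: 'fish' -> NEW (unique so far: 1)
  Token 2: 'quietly' -> NEW (unique so far: 2)
  Token 3: 'already' -> NEW (unique so far: 3)
  Token 4: 'woman' -> NEW (unique so far: 4)
  Token 5: 'until' -> NEW (unique so far: 5)
  Token 6: 'bird' -> NEW (unique so far: 6)
  Token 7: 'mountain' -> NEW (unique so far: 7)
  Token 8: 'until' -> duplicate (unique so far: 7)
  Token 9: 'dog' -> NEW (unique so far: 8)
  Token 10: 'bag' -> NEW (unique so far: 9)
  Token 11: 'bear' -> NEW (unique so far: 10)
  Token 12: 'wolf' -> NEW (unique so far: 11)
  Token 13: 'quickly' -> NEW (unique so far: 12)
  Token 14: 'found' -> NEW (unique so far: 13)
Unique types: ('already', 'bag', 'bear', 'bird', 'dog', 'fish', 'found', 'mountain', 'quickly', 'quietly', 'until', 'wolf', 'woman')
Vocabulary size: 13

13


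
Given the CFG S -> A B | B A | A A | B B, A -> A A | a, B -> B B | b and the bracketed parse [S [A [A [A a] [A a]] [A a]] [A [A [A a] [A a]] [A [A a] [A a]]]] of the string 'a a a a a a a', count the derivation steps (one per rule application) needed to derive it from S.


Every bracketed nonterminal node [X ...] in the tree is produced by exactly one rule application.
Reading the tree off as a leftmost derivation:
  Step 1: S  =>  A A   (applied S -> A A)
  Step 2: A A  =>  A A A   (applied A -> A A)
  Step 3: A A A  =>  A A A A   (applied A -> A A)
  Step 4: A A A A  =>  a A A A   (applied A -> a)
  Step 5: a A A A  =>  a a A A   (applied A -> a)
  Step 6: a a A A  =>  a a a A   (applied A -> a)
  Step 7: a a a A  =>  a a a A A   (applied A -> A A)
  Step 8: a a a A A  =>  a a a A A A   (applied A -> A A)
  Step 9: a a a A A A  =>  a a a a A A   (applied A -> a)
  Step 10: a a a a A A  =>  a a a a a A   (applied A -> a)
  Step 11: a a a a a A  =>  a a a a a A A   (applied A -> A A)
  Step 12: a a a a a A A  =>  a a a a a a A   (applied A -> a)
  Step 13: a a a a a a A  =>  a a a a a a a   (applied A -> a)
Final yield: a a a a a a a
Total rewrite steps: 13

13


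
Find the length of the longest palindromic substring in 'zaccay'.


Scanning 'zaccay' for palindromic substrings.
Substring at positions 1-4: 'acca'.
Check: reverse('acca') = 'acca' -> palindrome confirmed.
Neighbouring characters ('z' / 'y') break symmetry, so it cannot extend further.
No longer palindromic substring exists; longest length = 4

4


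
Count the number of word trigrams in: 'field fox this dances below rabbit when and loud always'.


Word trigrams from [10] words:
  Trigram 1: (field fox this)
  Trigram 2: (fox this dances)
  Trigram 3: (this dances below)
  Trigram 4: (dances below rabbit)
  Trigram 5: (below rabbit when)
  Trigram 6: (rabbit when and)
  Trigram 7: (when and loud)
  Trigram 8: (and loud always)
Total word trigrams: 10 - 2 = 8

8


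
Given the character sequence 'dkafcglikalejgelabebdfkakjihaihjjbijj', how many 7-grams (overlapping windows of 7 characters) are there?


String 'dkafcglikalejgelabebdfkakjihaihjjbijj' has length L = 37.
Number of overlapping n-grams = L - n + 1
Substituting: 37 - 7 + 1 = 31

31


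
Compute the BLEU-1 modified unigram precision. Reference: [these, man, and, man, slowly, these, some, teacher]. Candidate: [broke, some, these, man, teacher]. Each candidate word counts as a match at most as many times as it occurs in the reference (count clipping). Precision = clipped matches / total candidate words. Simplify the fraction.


Reference word counts: {'and': 1, 'man': 2, 'slowly': 1, 'some': 1, 'teacher': 1, 'these': 2}
Checking each candidate word (with clipping):
  'broke' -> not in reference -> no match (matches: 0)
  'some' -> in reference (ref count 1, used 1/1) -> match (matches: 1)
  'these' -> in reference (ref count 2, used 1/2) -> match (matches: 2)
  'man' -> in reference (ref count 2, used 1/2) -> match (matches: 3)
  'teacher' -> in reference (ref count 1, used 1/1) -> match (matches: 4)
Clipped matches: 4, Candidate length: 5
Precision = 4/5

4/5


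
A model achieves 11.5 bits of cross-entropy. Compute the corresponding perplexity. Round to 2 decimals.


Perplexity formula: PP = 2^H
H = 11.5
PP = 2^11.5
Decompose: 2^11.5 = 2^11 * 2^0.5 = 2^11 * sqrt(2)
2^11 = 2048, sqrt(2) ~ 1.4142136
PP ~ 2048 * 1.4142136 = 2896.3094528
Rounded to 2 decimals: 2896.31

2896.31


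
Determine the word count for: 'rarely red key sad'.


Counting words by splitting on spaces:
  Word 1: 'rarely'
  Word 2: 'red'
  Word 3: 'key'
  Word 4: 'sad'
Total words: 4

4


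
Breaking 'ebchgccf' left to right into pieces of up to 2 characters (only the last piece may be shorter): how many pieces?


'ebchgccf' has 8 characters.
Chunking with max size 2:
  Chunk 1: 'eb' (positions 0-1)
  Chunk 2: 'ch' (positions 2-3)
  Chunk 3: 'gc' (positions 4-5)
  Chunk 4: 'cf' (positions 6-7)
Total chunks: ceil(8 / 2) = 4

4


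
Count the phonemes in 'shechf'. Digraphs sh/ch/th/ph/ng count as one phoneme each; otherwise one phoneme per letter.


Parsing 'shechf' greedily, digraphs first:
  'sh' -> digraph (1 consonant phoneme) (phonemes so far: 1)
  'e' -> vowel phoneme (phonemes so far: 2)
  'ch' -> digraph (1 consonant phoneme) (phonemes so far: 3)
  'f' -> consonant phoneme (phonemes so far: 4)
Total phonemes: 4

4


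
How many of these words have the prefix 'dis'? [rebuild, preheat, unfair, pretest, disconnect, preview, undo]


Checking each word for prefix 'dis':
  'rebuild' -> no (count: 0)
  'preheat' -> no (count: 0)
  'unfair' -> no (count: 0)
  'pretest' -> no (count: 0)
  'disconnect' -> YES, starts with 'dis' (count: 1)
  'preview' -> no (count: 1)
  'undo' -> no (count: 1)
Total with prefix 'dis': 1

1


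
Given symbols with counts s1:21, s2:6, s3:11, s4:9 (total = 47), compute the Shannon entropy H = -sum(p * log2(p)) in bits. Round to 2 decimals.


Computing entropy H = -sum(p_i * log2(p_i)):
  s1: p = 21/47 = 0.4468, -p*log2(p) = 0.5193
  s2: p = 6/47 = 0.1277, -p*log2(p) = 0.3791
  s3: p = 11/47 = 0.2340, -p*log2(p) = 0.4904
  s4: p = 9/47 = 0.1915, -p*log2(p) = 0.4566
H = sum of terms = 1.8454
Rounded to 2 decimals: 1.85

1.85


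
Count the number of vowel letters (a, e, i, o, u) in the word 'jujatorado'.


Scanning each character of 'jujatorado':
  Position 1: 'j' -> consonant (running count: 0)
  Position 2: 'u' -> vowel (running count: 1)
  Position 3: 'j' -> consonant (running count: 1)
  Position 4: 'a' -> vowel (running count: 2)
  Position 5: 't' -> consonant (running count: 2)
  Position 6: 'o' -> vowel (running count: 3)
  Position 7: 'r' -> consonant (running count: 3)
  Position 8: 'a' -> vowel (running count: 4)
  Position 9: 'd' -> consonant (running count: 4)
  Position 10: 'o' -> vowel (running count: 5)
Total vowels: 5

5


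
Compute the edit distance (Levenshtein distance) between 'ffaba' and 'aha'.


Building DP table for s1='ffaba' (len 5) and s2='aha' (len 3):
       a  h  a
    0  1  2  3
  f 1  1  2  3
  f 2  2  2  3
  a 3  2  3  2
  b 4  3  3  3
  a 5  4  4  3
Edit distance = dp[5][3] = 3

3


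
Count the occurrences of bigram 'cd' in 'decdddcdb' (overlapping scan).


Scanning 'decdddcdb' for bigram 'cd':
  Position 0: 'de' -> no
  Position 1: 'ec' -> no
  Position 2: 'cd' -> MATCH
  Position 3: 'dd' -> no
  Position 4: 'dd' -> no
  Position 5: 'dc' -> no
  Position 6: 'cd' -> MATCH
  Position 7: 'db' -> no
Total matches: 2

2


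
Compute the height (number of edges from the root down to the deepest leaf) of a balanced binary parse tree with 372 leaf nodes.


In a balanced binary tree with n leaves the deepest leaf is ceil(log2(n)) edges below the root.
log2(372) = 8.5392
ceil(8.5392) = 9
height (edges) = 9

9


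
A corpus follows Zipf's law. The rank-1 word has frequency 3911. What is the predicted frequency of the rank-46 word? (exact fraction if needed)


Zipf's law: freq(rank) = f1 / rank
f1 = 3911, rank = 46
freq = 3911 / 46
GCD(3911, 46) = 1
Simplified: 3911/46

3911/46


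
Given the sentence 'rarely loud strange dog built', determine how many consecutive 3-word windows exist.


Word trigrams from [5] words:
  Trigram 1: (rarely loud strange)
  Trigram 2: (loud strange dog)
  Trigram 3: (strange dog built)
Total word trigrams: 5 - 2 = 3

3


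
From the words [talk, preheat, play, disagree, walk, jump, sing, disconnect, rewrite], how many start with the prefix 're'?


Checking each word for prefix 're':
  'talk' -> no (count: 0)
  'preheat' -> no (count: 0)
  'play' -> no (count: 0)
  'disagree' -> no (count: 0)
  'walk' -> no (count: 0)
  'jump' -> no (count: 0)
  'sing' -> no (count: 0)
  'disconnect' -> no (count: 0)
  'rewrite' -> YES, starts with 're' (count: 1)
Total with prefix 're': 1

1


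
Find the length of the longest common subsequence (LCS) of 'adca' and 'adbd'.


DP table for LCS of 'adca' and 'adbd':
       a  d  b  d
    0  0  0  0  0
  a 0  1  1  1  1
  d 0  1  2  2  2
  c 0  1  2  2  2
  a 0  1  2  2  2
LCS: 'ad'
LCS length = 2

2


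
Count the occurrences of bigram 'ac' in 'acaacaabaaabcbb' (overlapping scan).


Scanning 'acaacaabaaabcbb' for bigram 'ac':
  Position 0: 'ac' -> MATCH
  Position 1: 'ca' -> no
  Position 2: 'aa' -> no
  Position 3: 'ac' -> MATCH
  Position 4: 'ca' -> no
  Position 5: 'aa' -> no
  Position 6: 'ab' -> no
  Position 7: 'ba' -> no
  Position 8: 'aa' -> no
  Position 9: 'aa' -> no
  Position 10: 'ab' -> no
  Position 11: 'bc' -> no
  Position 12: 'cb' -> no
  Position 13: 'bb' -> no
Total matches: 2

2


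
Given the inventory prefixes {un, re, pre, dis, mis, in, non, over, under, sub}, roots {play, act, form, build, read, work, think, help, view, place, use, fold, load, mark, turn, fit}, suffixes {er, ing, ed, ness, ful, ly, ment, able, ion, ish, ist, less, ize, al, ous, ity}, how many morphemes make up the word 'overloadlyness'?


Segmenting 'overloadlyness' against the inventory:
  'over' -> prefix (morpheme 1)
  'load' -> root (morpheme 2)
  'ly' -> suffix (morpheme 3)
  'ness' -> suffix (morpheme 4)
Total morphemes: 4

4


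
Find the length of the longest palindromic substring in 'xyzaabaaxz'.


Scanning 'xyzaabaaxz' for palindromic substrings.
Substring at positions 3-7: 'aabaa'.
Check: reverse('aabaa') = 'aabaa' -> palindrome confirmed.
Neighbouring characters ('z' / 'x') break symmetry, so it cannot extend further.
No longer palindromic substring exists; longest length = 5

5


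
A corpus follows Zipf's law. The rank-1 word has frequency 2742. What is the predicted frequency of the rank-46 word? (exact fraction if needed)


Zipf's law: freq(rank) = f1 / rank
f1 = 2742, rank = 46
freq = 2742 / 46
GCD(2742, 46) = 2
Simplified: 1371/23

1371/23


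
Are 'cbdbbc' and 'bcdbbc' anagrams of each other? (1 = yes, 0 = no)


Sort characters of 'cbdbbc': 'bbbccd'
Sort characters of 'bcdbbc': 'bbbccd'
Sorted forms match -> they ARE anagrams
Result: 1

1


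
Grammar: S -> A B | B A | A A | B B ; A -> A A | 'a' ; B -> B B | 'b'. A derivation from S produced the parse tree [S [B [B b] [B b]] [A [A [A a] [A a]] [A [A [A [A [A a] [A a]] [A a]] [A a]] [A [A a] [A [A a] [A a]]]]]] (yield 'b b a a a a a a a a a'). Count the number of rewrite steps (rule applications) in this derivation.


Every bracketed nonterminal node [X ...] in the tree is produced by exactly one rule application.
Reading the tree off as a leftmost derivation:
  Step 1: S  =>  B A   (applied S -> B A)
  Step 2: B A  =>  B B A   (applied B -> B B)
  Step 3: B B A  =>  b B A   (applied B -> b)
  Step 4: b B A  =>  b b A   (applied B -> b)
  Step 5: b b A  =>  b b A A   (applied A -> A A)
  Step 6: b b A A  =>  b b A A A   (applied A -> A A)
  Step 7: b b A A A  =>  b b a A A   (applied A -> a)
  Step 8: b b a A A  =>  b b a a A   (applied A -> a)
  Step 9: b b a a A  =>  b b a a A A   (applied A -> A A)
  Step 10: b b a a A A  =>  b b a a A A A   (applied A -> A A)
  Step 11: b b a a A A A  =>  b b a a A A A A   (applied A -> A A)
  Step 12: b b a a A A A A  =>  b b a a A A A A A   (applied A -> A A)
  Step 13: b b a a A A A A A  =>  b b a a a A A A A   (applied A -> a)
  Step 14: b b a a a A A A A  =>  b b a a a a A A A   (applied A -> a)
  Step 15: b b a a a a A A A  =>  b b a a a a a A A   (applied A -> a)
  Step 16: b b a a a a a A A  =>  b b a a a a a a A   (applied A -> a)
  Step 17: b b a a a a a a A  =>  b b a a a a a a A A   (applied A -> A A)
  Step 18: b b a a a a a a A A  =>  b b a a a a a a a A   (applied A -> a)
  Step 19: b b a a a a a a a A  =>  b b a a a a a a a A A   (applied A -> A A)
  Step 20: b b a a a a a a a A A  =>  b b a a a a a a a a A   (applied A -> a)
  Step 21: b b a a a a a a a a A  =>  b b a a a a a a a a a   (applied A -> a)
Final yield: b b a a a a a a a a a
Total rewrite steps: 21

21


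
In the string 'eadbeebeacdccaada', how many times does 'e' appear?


Scanning 'eadbeebeacdccaada' for 'e':
  Position 0: 'e' -> MATCH (count: 1)
  Position 4: 'e' -> MATCH (count: 2)
  Position 5: 'e' -> MATCH (count: 3)
  Position 7: 'e' -> MATCH (count: 4)
Total occurrences of 'e': 4

4


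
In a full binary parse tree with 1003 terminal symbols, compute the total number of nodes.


Leaf nodes (terminals): 1003
Internal nodes = n - 1 = 1003 - 1 = 1002
Total = leaves + internal = 1003 + 1002 = 2005

2005


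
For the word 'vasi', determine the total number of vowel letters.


Scanning each character of 'vasi':
  Position 1: 'v' -> consonant (running count: 0)
  Position 2: 'a' -> vowel (running count: 1)
  Position 3: 's' -> consonant (running count: 1)
  Position 4: 'i' -> vowel (running count: 2)
Total vowels: 2

2


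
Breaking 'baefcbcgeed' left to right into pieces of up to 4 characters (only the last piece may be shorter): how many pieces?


'baefcbcgeed' has 11 characters.
Chunking with max size 4:
  Chunk 1: 'baef' (positions 0-3)
  Chunk 2: 'cbcg' (positions 4-7)
  Chunk 3: 'eed' (positions 8-10)
Total chunks: ceil(11 / 4) = 3

3


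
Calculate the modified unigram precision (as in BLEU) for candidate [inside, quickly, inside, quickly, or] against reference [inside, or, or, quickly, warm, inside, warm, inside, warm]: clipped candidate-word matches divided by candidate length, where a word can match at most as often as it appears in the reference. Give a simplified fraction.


Reference word counts: {'inside': 3, 'or': 2, 'quickly': 1, 'warm': 3}
Checking each candidate word (with clipping):
  'inside' -> in reference (ref count 3, used 1/3) -> match (matches: 1)
  'quickly' -> in reference (ref count 1, used 1/1) -> match (matches: 2)
  'inside' -> in reference (ref count 3, used 2/3) -> match (matches: 3)
  'quickly' -> ref count 1 already used up (1/1) -> clipped, no match (matches: 3)
  'or' -> in reference (ref count 2, used 1/2) -> match (matches: 4)
Clipped matches: 4, Candidate length: 5
Precision = 4/5

4/5


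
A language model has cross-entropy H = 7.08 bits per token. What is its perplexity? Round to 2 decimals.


Perplexity formula: PP = 2^H
H = 7.08
PP = 2^7.08
Decompose: 2^7.08 = 2^7 * 2^0.08
2^7 = 128, 2^0.08 ~ 1.0570180
PP ~ 128 * 1.0570180 = 135.2983040
Rounded to 2 decimals: 135.30

135.30


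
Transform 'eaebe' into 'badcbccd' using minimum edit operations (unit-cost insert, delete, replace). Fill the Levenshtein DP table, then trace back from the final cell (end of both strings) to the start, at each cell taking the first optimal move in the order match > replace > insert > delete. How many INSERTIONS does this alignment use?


Edit distance = 6. Backtracking from cell (5, 8) with preference match > replace > insert > delete,
then listing the resulting alignment 'eaebe' -> 'badcbccd' left to right:
  Step 1: replace e->b
  Step 2: keep 'a'
  Step 3: insert 'd' [insertion #1]
  Step 4: replace e->c
  Step 5: keep 'b'
  Step 6: insert 'c' [insertion #2]
  Step 7: insert 'c' [insertion #3]
  Step 8: replace e->d
Total insertions: 3

3


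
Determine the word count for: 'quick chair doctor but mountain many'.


Counting words by splitting on spaces:
  Word 1: 'quick'
  Word 2: 'chair'
  Word 3: 'doctor'
  Word 4: 'but'
  Word 5: 'mountain'
  Word 6: 'many'
Total words: 6

6


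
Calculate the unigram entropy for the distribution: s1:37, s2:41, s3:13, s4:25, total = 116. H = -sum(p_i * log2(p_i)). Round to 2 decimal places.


Computing entropy H = -sum(p_i * log2(p_i)):
  s1: p = 37/116 = 0.3190, -p*log2(p) = 0.5258
  s2: p = 41/116 = 0.3534, -p*log2(p) = 0.5303
  s3: p = 13/116 = 0.1121, -p*log2(p) = 0.3539
  s4: p = 25/116 = 0.2155, -p*log2(p) = 0.4772
H = sum of terms = 1.8872
Rounded to 2 decimals: 1.89

1.89


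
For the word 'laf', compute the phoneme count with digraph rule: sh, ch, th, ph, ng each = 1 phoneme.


Parsing 'laf' greedily, digraphs first:
  'l' -> consonant phoneme (phonemes so far: 1)
  'a' -> vowel phoneme (phonemes so far: 2)
  'f' -> consonant phoneme (phonemes so far: 3)
Total phonemes: 3

3


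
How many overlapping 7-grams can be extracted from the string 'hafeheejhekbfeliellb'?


String 'hafeheejhekbfeliellb' has length L = 20.
Number of overlapping n-grams = L - n + 1
Substituting: 20 - 7 + 1 = 14

14


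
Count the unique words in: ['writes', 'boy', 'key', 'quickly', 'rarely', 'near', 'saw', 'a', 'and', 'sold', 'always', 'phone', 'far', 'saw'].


Listing all tokens and tracking unique types:
  Token 1: 'writes' -> NEW (unique so far: 1)
  Token 2: 'boy' -> NEW (unique so far: 2)
  Token 3: 'key' -> NEW (unique so far: 3)
  Token 4: 'quickly' -> NEW (unique so far: 4)
  Token 5: 'rarely' -> NEW (unique so far: 5)
  Token 6: 'near' -> NEW (unique so far: 6)
  Token 7: 'saw' -> NEW (unique so far: 7)
  Token 8: 'a' -> NEW (unique so far: 8)
  Token 9: 'and' -> NEW (unique so far: 9)
  Token 10: 'sold' -> NEW (unique so far: 10)
  Token 11: 'always' -> NEW (unique so far: 11)
  Token 12: 'phone' -> NEW (unique so far: 12)
  Token 13: 'far' -> NEW (unique so far: 13)
  Token 14: 'saw' -> duplicate (unique so far: 13)
Unique types: ('a', 'always', 'and', 'boy', 'far', 'key', 'near', 'phone', 'quickly', 'rarely', 'saw', 'sold', 'writes')
Vocabulary size: 13

13


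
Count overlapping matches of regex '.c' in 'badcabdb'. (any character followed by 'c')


Pattern: .c means any character followed by 'c'.
Scanning 'badcabdb' position-by-position:
  Pos 0: window 'ba' -> no
  Pos 1: window 'ad' -> no
  Pos 2: window 'dc' -> MATCH
  Pos 3: window 'ca' -> no
  Pos 4: window 'ab' -> no
  Pos 5: window 'bd' -> no
  Pos 6: window 'db' -> no
  Pos 7: window 'b' -> no
Total matches: 1

1
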